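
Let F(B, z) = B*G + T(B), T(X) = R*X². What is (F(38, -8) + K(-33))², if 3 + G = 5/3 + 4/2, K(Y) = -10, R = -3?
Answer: 167702500/9 ≈ 1.8634e+7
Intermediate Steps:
T(X) = -3*X²
G = ⅔ (G = -3 + (5/3 + 4/2) = -3 + (5*(⅓) + 4*(½)) = -3 + (5/3 + 2) = -3 + 11/3 = ⅔ ≈ 0.66667)
F(B, z) = -3*B² + 2*B/3 (F(B, z) = B*(⅔) - 3*B² = 2*B/3 - 3*B² = -3*B² + 2*B/3)
(F(38, -8) + K(-33))² = ((⅓)*38*(2 - 9*38) - 10)² = ((⅓)*38*(2 - 342) - 10)² = ((⅓)*38*(-340) - 10)² = (-12920/3 - 10)² = (-12950/3)² = 167702500/9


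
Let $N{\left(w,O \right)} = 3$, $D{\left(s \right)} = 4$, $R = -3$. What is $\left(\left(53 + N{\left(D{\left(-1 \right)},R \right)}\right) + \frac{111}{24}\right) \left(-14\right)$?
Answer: $- \frac{3395}{4} \approx -848.75$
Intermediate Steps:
$\left(\left(53 + N{\left(D{\left(-1 \right)},R \right)}\right) + \frac{111}{24}\right) \left(-14\right) = \left(\left(53 + 3\right) + \frac{111}{24}\right) \left(-14\right) = \left(56 + 111 \cdot \frac{1}{24}\right) \left(-14\right) = \left(56 + \frac{37}{8}\right) \left(-14\right) = \frac{485}{8} \left(-14\right) = - \frac{3395}{4}$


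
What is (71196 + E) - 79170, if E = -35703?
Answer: -43677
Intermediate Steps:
(71196 + E) - 79170 = (71196 - 35703) - 79170 = 35493 - 79170 = -43677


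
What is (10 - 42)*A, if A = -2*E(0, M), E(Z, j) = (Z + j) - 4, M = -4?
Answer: -512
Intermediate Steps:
E(Z, j) = -4 + Z + j
A = 16 (A = -2*(-4 + 0 - 4) = -2*(-8) = 16)
(10 - 42)*A = (10 - 42)*16 = -32*16 = -512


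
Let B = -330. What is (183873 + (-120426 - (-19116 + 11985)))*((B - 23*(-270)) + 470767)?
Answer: 33640791966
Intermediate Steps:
(183873 + (-120426 - (-19116 + 11985)))*((B - 23*(-270)) + 470767) = (183873 + (-120426 - (-19116 + 11985)))*((-330 - 23*(-270)) + 470767) = (183873 + (-120426 - 1*(-7131)))*((-330 + 6210) + 470767) = (183873 + (-120426 + 7131))*(5880 + 470767) = (183873 - 113295)*476647 = 70578*476647 = 33640791966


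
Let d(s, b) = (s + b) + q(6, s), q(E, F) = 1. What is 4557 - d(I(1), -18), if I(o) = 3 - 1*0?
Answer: 4571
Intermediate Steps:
I(o) = 3 (I(o) = 3 + 0 = 3)
d(s, b) = 1 + b + s (d(s, b) = (s + b) + 1 = (b + s) + 1 = 1 + b + s)
4557 - d(I(1), -18) = 4557 - (1 - 18 + 3) = 4557 - 1*(-14) = 4557 + 14 = 4571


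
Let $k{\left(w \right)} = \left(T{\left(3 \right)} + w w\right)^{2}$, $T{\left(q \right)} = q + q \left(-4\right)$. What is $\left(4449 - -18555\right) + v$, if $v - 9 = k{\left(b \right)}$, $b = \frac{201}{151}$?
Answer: $\frac{11991289012677}{519885601} \approx 23065.0$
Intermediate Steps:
$T{\left(q \right)} = - 3 q$ ($T{\left(q \right)} = q - 4 q = - 3 q$)
$b = \frac{201}{151}$ ($b = 201 \cdot \frac{1}{151} = \frac{201}{151} \approx 1.3311$)
$k{\left(w \right)} = \left(-9 + w^{2}\right)^{2}$ ($k{\left(w \right)} = \left(\left(-3\right) 3 + w w\right)^{2} = \left(-9 + w^{2}\right)^{2}$)
$v = \frac{31840647273}{519885601}$ ($v = 9 + \left(-9 + \left(\frac{201}{151}\right)^{2}\right)^{2} = 9 + \left(-9 + \frac{40401}{22801}\right)^{2} = 9 + \left(- \frac{164808}{22801}\right)^{2} = 9 + \frac{27161676864}{519885601} = \frac{31840647273}{519885601} \approx 61.245$)
$\left(4449 - -18555\right) + v = \left(4449 - -18555\right) + \frac{31840647273}{519885601} = \left(4449 + 18555\right) + \frac{31840647273}{519885601} = 23004 + \frac{31840647273}{519885601} = \frac{11991289012677}{519885601}$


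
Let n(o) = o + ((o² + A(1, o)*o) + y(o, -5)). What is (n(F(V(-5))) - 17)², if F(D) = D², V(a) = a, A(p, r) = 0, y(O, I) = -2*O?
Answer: 339889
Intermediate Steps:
n(o) = o² - o (n(o) = o + ((o² + 0*o) - 2*o) = o + ((o² + 0) - 2*o) = o + (o² - 2*o) = o² - o)
(n(F(V(-5))) - 17)² = ((-5)²*(-1 + (-5)²) - 17)² = (25*(-1 + 25) - 17)² = (25*24 - 17)² = (600 - 17)² = 583² = 339889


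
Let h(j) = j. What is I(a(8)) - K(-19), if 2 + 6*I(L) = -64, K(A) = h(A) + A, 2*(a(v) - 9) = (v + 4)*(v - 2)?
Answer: 27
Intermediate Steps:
a(v) = 9 + (-2 + v)*(4 + v)/2 (a(v) = 9 + ((v + 4)*(v - 2))/2 = 9 + ((4 + v)*(-2 + v))/2 = 9 + ((-2 + v)*(4 + v))/2 = 9 + (-2 + v)*(4 + v)/2)
K(A) = 2*A (K(A) = A + A = 2*A)
I(L) = -11 (I(L) = -1/3 + (1/6)*(-64) = -1/3 - 32/3 = -11)
I(a(8)) - K(-19) = -11 - 2*(-19) = -11 - 1*(-38) = -11 + 38 = 27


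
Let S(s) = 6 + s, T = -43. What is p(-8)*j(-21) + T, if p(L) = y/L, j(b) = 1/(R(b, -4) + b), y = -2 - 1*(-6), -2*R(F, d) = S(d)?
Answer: -1891/44 ≈ -42.977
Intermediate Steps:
R(F, d) = -3 - d/2 (R(F, d) = -(6 + d)/2 = -3 - d/2)
y = 4 (y = -2 + 6 = 4)
j(b) = 1/(-1 + b) (j(b) = 1/((-3 - 1/2*(-4)) + b) = 1/((-3 + 2) + b) = 1/(-1 + b))
p(L) = 4/L
p(-8)*j(-21) + T = (4/(-8))/(-1 - 21) - 43 = (4*(-1/8))/(-22) - 43 = -1/2*(-1/22) - 43 = 1/44 - 43 = -1891/44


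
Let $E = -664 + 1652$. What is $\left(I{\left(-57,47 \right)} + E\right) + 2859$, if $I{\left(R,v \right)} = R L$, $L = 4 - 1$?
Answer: $3676$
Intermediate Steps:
$L = 3$ ($L = 4 - 1 = 3$)
$I{\left(R,v \right)} = 3 R$ ($I{\left(R,v \right)} = R 3 = 3 R$)
$E = 988$
$\left(I{\left(-57,47 \right)} + E\right) + 2859 = \left(3 \left(-57\right) + 988\right) + 2859 = \left(-171 + 988\right) + 2859 = 817 + 2859 = 3676$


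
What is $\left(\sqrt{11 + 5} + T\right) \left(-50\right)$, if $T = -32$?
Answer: $1400$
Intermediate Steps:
$\left(\sqrt{11 + 5} + T\right) \left(-50\right) = \left(\sqrt{11 + 5} - 32\right) \left(-50\right) = \left(\sqrt{16} - 32\right) \left(-50\right) = \left(4 - 32\right) \left(-50\right) = \left(-28\right) \left(-50\right) = 1400$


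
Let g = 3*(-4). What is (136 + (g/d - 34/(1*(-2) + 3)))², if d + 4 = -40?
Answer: 1265625/121 ≈ 10460.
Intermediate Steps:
d = -44 (d = -4 - 40 = -44)
g = -12
(136 + (g/d - 34/(1*(-2) + 3)))² = (136 + (-12/(-44) - 34/(1*(-2) + 3)))² = (136 + (-12*(-1/44) - 34/(-2 + 3)))² = (136 + (3/11 - 34/1))² = (136 + (3/11 - 34*1))² = (136 + (3/11 - 34))² = (136 - 371/11)² = (1125/11)² = 1265625/121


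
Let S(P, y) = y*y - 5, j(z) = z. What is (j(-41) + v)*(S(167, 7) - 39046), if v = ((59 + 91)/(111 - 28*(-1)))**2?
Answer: 30018318322/19321 ≈ 1.5537e+6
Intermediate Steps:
S(P, y) = -5 + y**2 (S(P, y) = y**2 - 5 = -5 + y**2)
v = 22500/19321 (v = (150/(111 + 28))**2 = (150/139)**2 = 22500/19321 ≈ 1.1645)
(j(-41) + v)*(S(167, 7) - 39046) = (-41 + 22500/19321)*((-5 + 7**2) - 39046) = -769661*((-5 + 49) - 39046)/19321 = -769661*(44 - 39046)/19321 = -769661/19321*(-39002) = 30018318322/19321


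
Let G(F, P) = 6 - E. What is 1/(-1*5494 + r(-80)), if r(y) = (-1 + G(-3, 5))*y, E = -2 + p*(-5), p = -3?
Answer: -1/4854 ≈ -0.00020602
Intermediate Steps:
E = 13 (E = -2 - 3*(-5) = -2 + 15 = 13)
G(F, P) = -7 (G(F, P) = 6 - 1*13 = 6 - 13 = -7)
r(y) = -8*y (r(y) = (-1 - 7)*y = -8*y)
1/(-1*5494 + r(-80)) = 1/(-1*5494 - 8*(-80)) = 1/(-5494 + 640) = 1/(-4854) = -1/4854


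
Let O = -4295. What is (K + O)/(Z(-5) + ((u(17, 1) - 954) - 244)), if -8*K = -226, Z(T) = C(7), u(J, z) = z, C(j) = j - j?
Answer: 5689/1596 ≈ 3.5645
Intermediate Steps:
C(j) = 0
Z(T) = 0
K = 113/4 (K = -1/8*(-226) = 113/4 ≈ 28.250)
(K + O)/(Z(-5) + ((u(17, 1) - 954) - 244)) = (113/4 - 4295)/(0 + ((1 - 954) - 244)) = -17067/(4*(0 + (-953 - 244))) = -17067/(4*(0 - 1197)) = -17067/4/(-1197) = -17067/4*(-1/1197) = 5689/1596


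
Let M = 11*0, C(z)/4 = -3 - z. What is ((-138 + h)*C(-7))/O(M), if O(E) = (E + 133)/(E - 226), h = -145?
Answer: 1023328/133 ≈ 7694.2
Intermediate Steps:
C(z) = -12 - 4*z (C(z) = 4*(-3 - z) = -12 - 4*z)
M = 0
O(E) = (133 + E)/(-226 + E)
((-138 + h)*C(-7))/O(M) = ((-138 - 145)*(-12 - 4*(-7)))/(((133 + 0)/(-226 + 0))) = (-283*(-12 + 28))/((133/(-226))) = (-283*16)/((-1/226*133)) = -4528/(-133/226) = -4528*(-226/133) = 1023328/133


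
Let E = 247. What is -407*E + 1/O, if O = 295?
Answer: -29656054/295 ≈ -1.0053e+5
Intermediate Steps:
-407*E + 1/O = -407*247 + 1/295 = -100529 + 1/295 = -29656054/295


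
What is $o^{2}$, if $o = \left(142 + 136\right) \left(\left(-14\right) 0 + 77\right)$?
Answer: $458216836$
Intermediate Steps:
$o = 21406$ ($o = 278 \left(0 + 77\right) = 278 \cdot 77 = 21406$)
$o^{2} = 21406^{2} = 458216836$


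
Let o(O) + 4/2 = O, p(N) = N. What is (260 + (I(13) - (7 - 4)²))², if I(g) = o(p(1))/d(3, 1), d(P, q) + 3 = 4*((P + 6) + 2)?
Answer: 105884100/1681 ≈ 62989.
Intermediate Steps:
o(O) = -2 + O
d(P, q) = 29 + 4*P (d(P, q) = -3 + 4*((P + 6) + 2) = -3 + 4*((6 + P) + 2) = -3 + 4*(8 + P) = -3 + (32 + 4*P) = 29 + 4*P)
I(g) = -1/41 (I(g) = (-2 + 1)/(29 + 4*3) = -1/(29 + 12) = -1/41)
(260 + (I(13) - (7 - 4)²))² = (260 + (-1/41 - (7 - 4)²))² = (260 + (-1/41 - 1*3²))² = (260 + (-1/41 - 1*9))² = (260 + (-1/41 - 9))² = (260 - 370/41)² = (10290/41)² = 105884100/1681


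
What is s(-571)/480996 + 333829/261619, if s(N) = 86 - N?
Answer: 17860255263/13981965836 ≈ 1.2774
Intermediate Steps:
s(-571)/480996 + 333829/261619 = (86 - 1*(-571))/480996 + 333829/261619 = (86 + 571)*(1/480996) + 333829*(1/261619) = 657*(1/480996) + 333829/261619 = 73/53444 + 333829/261619 = 17860255263/13981965836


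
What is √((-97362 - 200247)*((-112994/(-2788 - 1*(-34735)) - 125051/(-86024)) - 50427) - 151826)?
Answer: 3*√349846198528179384127121754/458034788 ≈ 1.2251e+5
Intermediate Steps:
√((-97362 - 200247)*((-112994/(-2788 - 1*(-34735)) - 125051/(-86024)) - 50427) - 151826) = √(-297609*((-112994/(-2788 + 34735) - 125051*(-1/86024)) - 50427) - 151826) = √(-297609*((-112994/31947 + 125051/86024) - 50427) - 151826) = √(-297609*(-5725191559/2748208728 - 50427) - 151826) = √(-297609*(-138589646718415/2748208728) - 151826) = √(13748508723406923245/916069576 - 151826) = √(13748369640227477469/916069576) = 3*√349846198528179384127121754/458034788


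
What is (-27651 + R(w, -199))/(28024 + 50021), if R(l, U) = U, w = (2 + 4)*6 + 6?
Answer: -5570/15609 ≈ -0.35685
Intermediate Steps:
w = 42 (w = 6*6 + 6 = 36 + 6 = 42)
(-27651 + R(w, -199))/(28024 + 50021) = (-27651 - 199)/(28024 + 50021) = -27850/78045 = -27850*1/78045 = -5570/15609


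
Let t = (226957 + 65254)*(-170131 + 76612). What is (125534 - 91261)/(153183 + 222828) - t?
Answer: 10275358071503872/376011 ≈ 2.7327e+10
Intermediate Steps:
t = -27327280509 (t = 292211*(-93519) = -27327280509)
(125534 - 91261)/(153183 + 222828) - t = (125534 - 91261)/(153183 + 222828) - 1*(-27327280509) = 34273/376011 + 27327280509 = 10275358071503872/376011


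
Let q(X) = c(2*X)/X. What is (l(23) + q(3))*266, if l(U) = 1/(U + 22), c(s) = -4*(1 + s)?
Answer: -111454/45 ≈ -2476.8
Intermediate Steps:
c(s) = -4 - 4*s
q(X) = (-4 - 8*X)/X
l(U) = 1/(22 + U)
(l(23) + q(3))*266 = (1/(22 + 23) + (-8 - 4/3))*266 = (1/45 + (-8 - 4*⅓))*266 = (1/45 + (-8 - 4/3))*266 = (1/45 - 28/3)*266 = -419/45*266 = -111454/45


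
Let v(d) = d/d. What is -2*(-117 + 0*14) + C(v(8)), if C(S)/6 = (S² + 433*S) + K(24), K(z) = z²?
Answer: 6294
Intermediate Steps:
v(d) = 1
C(S) = 3456 + 6*S² + 2598*S (C(S) = 6*((S² + 433*S) + 24²) = 6*((S² + 433*S) + 576) = 6*(576 + S² + 433*S) = 3456 + 6*S² + 2598*S)
-2*(-117 + 0*14) + C(v(8)) = -2*(-117 + 0*14) + (3456 + 6*1² + 2598*1) = -2*(-117 + 0) + (3456 + 6*1 + 2598) = -2*(-117) + (3456 + 6 + 2598) = 234 + 6060 = 6294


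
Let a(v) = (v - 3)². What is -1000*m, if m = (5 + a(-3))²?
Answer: -1681000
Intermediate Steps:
a(v) = (-3 + v)²
m = 1681 (m = (5 + (-3 - 3)²)² = (5 + (-6)²)² = (5 + 36)² = 41² = 1681)
-1000*m = -1000*1681 = -1681000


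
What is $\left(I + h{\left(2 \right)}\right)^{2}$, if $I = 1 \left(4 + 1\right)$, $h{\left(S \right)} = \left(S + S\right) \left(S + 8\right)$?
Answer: $2025$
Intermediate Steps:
$h{\left(S \right)} = 2 S \left(8 + S\right)$
$I = 5$ ($I = 1 \cdot 5 = 5$)
$\left(I + h{\left(2 \right)}\right)^{2} = \left(5 + 2 \cdot 2 \left(8 + 2\right)\right)^{2} = \left(5 + 2 \cdot 2 \cdot 10\right)^{2} = \left(5 + 40\right)^{2} = 45^{2} = 2025$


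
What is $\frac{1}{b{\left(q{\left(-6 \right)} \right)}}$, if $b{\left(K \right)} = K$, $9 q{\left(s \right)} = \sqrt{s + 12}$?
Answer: $\frac{3 \sqrt{6}}{2} \approx 3.6742$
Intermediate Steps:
$q{\left(s \right)} = \frac{\sqrt{12 + s}}{9}$ ($q{\left(s \right)} = \frac{\sqrt{s + 12}}{9} = \frac{\sqrt{12 + s}}{9}$)
$\frac{1}{b{\left(q{\left(-6 \right)} \right)}} = \frac{1}{\frac{1}{9} \sqrt{12 - 6}} = \frac{1}{\frac{1}{9} \sqrt{6}} = \frac{3 \sqrt{6}}{2}$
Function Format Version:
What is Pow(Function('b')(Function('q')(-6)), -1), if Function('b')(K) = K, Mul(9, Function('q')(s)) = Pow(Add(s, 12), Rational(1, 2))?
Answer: Mul(Rational(3, 2), Pow(6, Rational(1, 2))) ≈ 3.6742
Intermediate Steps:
Function('q')(s) = Mul(Rational(1, 9), Pow(Add(12, s), Rational(1, 2))) (Function('q')(s) = Mul(Rational(1, 9), Pow(Add(s, 12), Rational(1, 2))) = Mul(Rational(1, 9), Pow(Add(12, s), Rational(1, 2))))
Pow(Function('b')(Function('q')(-6)), -1) = Pow(Mul(Rational(1, 9), Pow(Add(12, -6), Rational(1, 2))), -1) = Pow(Mul(Rational(1, 9), Pow(6, Rational(1, 2))), -1) = Mul(Rational(3, 2), Pow(6, Rational(1, 2)))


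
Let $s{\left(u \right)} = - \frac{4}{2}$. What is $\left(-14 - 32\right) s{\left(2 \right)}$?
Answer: $92$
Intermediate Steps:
$s{\left(u \right)} = -2$ ($s{\left(u \right)} = \left(-4\right) \frac{1}{2} = -2$)
$\left(-14 - 32\right) s{\left(2 \right)} = \left(-14 - 32\right) \left(-2\right) = \left(-46\right) \left(-2\right) = 92$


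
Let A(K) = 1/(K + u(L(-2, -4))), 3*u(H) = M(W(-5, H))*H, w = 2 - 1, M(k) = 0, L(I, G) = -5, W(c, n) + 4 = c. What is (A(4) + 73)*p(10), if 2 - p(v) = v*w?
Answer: -586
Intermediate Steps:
W(c, n) = -4 + c
w = 1
u(H) = 0 (u(H) = (0*H)/3 = (⅓)*0 = 0)
A(K) = 1/K (A(K) = 1/(K + 0) = 1/K)
p(v) = 2 - v
(A(4) + 73)*p(10) = (1/4 + 73)*(2 - 1*10) = (¼ + 73)*(2 - 10) = (293/4)*(-8) = -586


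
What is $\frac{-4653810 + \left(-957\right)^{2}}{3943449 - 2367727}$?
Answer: $- \frac{3737961}{1575722} \approx -2.3722$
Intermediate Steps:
$\frac{-4653810 + \left(-957\right)^{2}}{3943449 - 2367727} = \frac{-4653810 + 915849}{1575722} = \left(-3737961\right) \frac{1}{1575722} = - \frac{3737961}{1575722}$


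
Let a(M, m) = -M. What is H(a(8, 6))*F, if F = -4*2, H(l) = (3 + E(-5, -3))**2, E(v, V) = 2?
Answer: -200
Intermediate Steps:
H(l) = 25 (H(l) = (3 + 2)**2 = 5**2 = 25)
F = -8
H(a(8, 6))*F = 25*(-8) = -200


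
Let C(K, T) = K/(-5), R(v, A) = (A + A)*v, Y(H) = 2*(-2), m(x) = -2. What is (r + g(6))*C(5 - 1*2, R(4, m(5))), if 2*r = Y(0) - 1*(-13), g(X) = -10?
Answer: 33/10 ≈ 3.3000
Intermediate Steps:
Y(H) = -4
r = 9/2 (r = (-4 - 1*(-13))/2 = (-4 + 13)/2 = (½)*9 = 9/2 ≈ 4.5000)
R(v, A) = 2*A*v (R(v, A) = (2*A)*v = 2*A*v)
C(K, T) = -K/5 (C(K, T) = K*(-⅕) = -K/5)
(r + g(6))*C(5 - 1*2, R(4, m(5))) = (9/2 - 10)*(-(5 - 1*2)/5) = -(-11)*(5 - 2)/10 = -(-11)*3/10 = -11/2*(-⅗) = 33/10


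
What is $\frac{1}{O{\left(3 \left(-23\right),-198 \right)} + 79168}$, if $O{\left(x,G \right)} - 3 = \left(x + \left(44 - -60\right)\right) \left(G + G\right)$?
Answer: $\frac{1}{65311} \approx 1.5311 \cdot 10^{-5}$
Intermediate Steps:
$O{\left(x,G \right)} = 3 + 2 G \left(104 + x\right)$ ($O{\left(x,G \right)} = 3 + \left(x + \left(44 - -60\right)\right) \left(G + G\right) = 3 + \left(x + \left(44 + 60\right)\right) 2 G = 3 + \left(x + 104\right) 2 G = 3 + \left(104 + x\right) 2 G = 3 + 2 G \left(104 + x\right)$)
$\frac{1}{O{\left(3 \left(-23\right),-198 \right)} + 79168} = \frac{1}{\left(3 + 208 \left(-198\right) + 2 \left(-198\right) 3 \left(-23\right)\right) + 79168} = \frac{1}{\left(3 - 41184 + 2 \left(-198\right) \left(-69\right)\right) + 79168} = \frac{1}{\left(3 - 41184 + 27324\right) + 79168} = \frac{1}{-13857 + 79168} = \frac{1}{65311}$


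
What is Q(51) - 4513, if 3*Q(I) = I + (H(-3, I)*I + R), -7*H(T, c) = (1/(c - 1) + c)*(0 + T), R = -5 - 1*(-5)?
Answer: -1443499/350 ≈ -4124.3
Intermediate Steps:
R = 0 (R = -5 + 5 = 0)
H(T, c) = -T*(c + 1/(-1 + c))/7 (H(T, c) = -(1/(c - 1) + c)*(0 + T)/7 = -(1/(-1 + c) + c)*T/7 = -(c + 1/(-1 + c))*T/7 = -T*(c + 1/(-1 + c))/7)
Q(I) = I/3 - I*(-1 + I - I²)/(7*(-1 + I)) (Q(I) = (I + (((⅐)*(-3)*(-1 + I - I²)/(-1 + I))*I + 0))/3 = (I + ((-3*(-1 + I - I²)/(7*(-1 + I)))*I + 0))/3 = (I + (-3*I*(-1 + I - I²)/(7*(-1 + I)) + 0))/3 = (I - 3*I*(-1 + I - I²)/(7*(-1 + I)))/3 = I/3 - I*(-1 + I - I²)/(7*(-1 + I)))
Q(51) - 4513 = (1/21)*51*(-4 + 3*51² + 4*51)/(-1 + 51) - 4513 = (1/21)*51*(-4 + 3*2601 + 204)/50 - 4513 = (1/21)*51*(1/50)*(-4 + 7803 + 204) - 4513 = (1/21)*51*(1/50)*8003 - 4513 = 136051/350 - 4513 = -1443499/350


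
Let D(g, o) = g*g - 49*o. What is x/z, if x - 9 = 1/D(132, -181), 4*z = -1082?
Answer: -473276/14224513 ≈ -0.033272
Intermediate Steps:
D(g, o) = g² - 49*o
z = -541/2 (z = (¼)*(-1082) = -541/2 ≈ -270.50)
x = 236638/26293 (x = 9 + 1/(132² - 49*(-181)) = 9 + 1/(17424 + 8869) = 9 + 1/26293 = 236638/26293 ≈ 9.0000)
x/z = 236638/(26293*(-541/2)) = (236638/26293)*(-2/541) = -473276/14224513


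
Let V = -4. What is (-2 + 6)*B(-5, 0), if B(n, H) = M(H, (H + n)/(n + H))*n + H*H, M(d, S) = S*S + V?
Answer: 60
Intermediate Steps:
M(d, S) = -4 + S² (M(d, S) = S*S - 4 = S² - 4 = -4 + S²)
B(n, H) = H² - 3*n (B(n, H) = (-4 + ((H + n)/(n + H))²)*n + H*H = (-4 + ((H + n)/(H + n))²)*n + H² = (-4 + 1²)*n + H² = (-4 + 1)*n + H² = -3*n + H² = H² - 3*n)
(-2 + 6)*B(-5, 0) = (-2 + 6)*(0² - 3*(-5)) = 4*(0 + 15) = 4*15 = 60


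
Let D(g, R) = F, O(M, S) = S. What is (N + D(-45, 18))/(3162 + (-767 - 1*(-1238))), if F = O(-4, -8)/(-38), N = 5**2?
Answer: 479/69027 ≈ 0.0069393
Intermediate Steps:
N = 25
F = 4/19 (F = -8/(-38) = -8*(-1/38) = 4/19 ≈ 0.21053)
D(g, R) = 4/19
(N + D(-45, 18))/(3162 + (-767 - 1*(-1238))) = (25 + 4/19)/(3162 + (-767 - 1*(-1238))) = 479/(19*(3162 + (-767 + 1238))) = 479/(19*(3162 + 471)) = (479/19)/3633 = (479/19)*(1/3633) = 479/69027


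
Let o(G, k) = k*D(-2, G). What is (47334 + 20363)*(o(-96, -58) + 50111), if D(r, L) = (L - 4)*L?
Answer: -34301325233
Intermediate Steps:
D(r, L) = L*(-4 + L) (D(r, L) = (-4 + L)*L = L*(-4 + L))
o(G, k) = G*k*(-4 + G) (o(G, k) = k*(G*(-4 + G)) = G*k*(-4 + G))
(47334 + 20363)*(o(-96, -58) + 50111) = (47334 + 20363)*(-96*(-58)*(-4 - 96) + 50111) = 67697*(-96*(-58)*(-100) + 50111) = 67697*(-556800 + 50111) = 67697*(-506689) = -34301325233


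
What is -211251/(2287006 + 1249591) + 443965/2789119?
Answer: 980921109236/9863989888043 ≈ 0.099445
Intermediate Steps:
-211251/(2287006 + 1249591) + 443965/2789119 = -211251/3536597 + 443965*(1/2789119) = -211251*1/3536597 + 443965/2789119 = -211251/3536597 + 443965/2789119 = 980921109236/9863989888043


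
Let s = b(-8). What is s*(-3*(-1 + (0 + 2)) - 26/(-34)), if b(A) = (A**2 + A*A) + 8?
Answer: -304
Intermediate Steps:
b(A) = 8 + 2*A**2 (b(A) = (A**2 + A**2) + 8 = 2*A**2 + 8 = 8 + 2*A**2)
s = 136 (s = 8 + 2*(-8)**2 = 8 + 2*64 = 8 + 128 = 136)
s*(-3*(-1 + (0 + 2)) - 26/(-34)) = 136*(-3*(-1 + (0 + 2)) - 26/(-34)) = 136*(-3*(-1 + 2) - 26*(-1/34)) = 136*(-3*1 + 13/17) = 136*(-3 + 13/17) = 136*(-38/17) = -304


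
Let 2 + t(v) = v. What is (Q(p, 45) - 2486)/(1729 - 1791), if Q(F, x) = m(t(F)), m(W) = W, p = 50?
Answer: 1219/31 ≈ 39.323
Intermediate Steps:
t(v) = -2 + v
Q(F, x) = -2 + F
(Q(p, 45) - 2486)/(1729 - 1791) = ((-2 + 50) - 2486)/(1729 - 1791) = (48 - 2486)/(-62) = -2438*(-1/62) = 1219/31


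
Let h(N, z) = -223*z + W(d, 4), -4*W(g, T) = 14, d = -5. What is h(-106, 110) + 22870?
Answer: -3327/2 ≈ -1663.5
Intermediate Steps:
W(g, T) = -7/2 (W(g, T) = -¼*14 = -7/2)
h(N, z) = -7/2 - 223*z (h(N, z) = -223*z - 7/2 = -7/2 - 223*z)
h(-106, 110) + 22870 = (-7/2 - 223*110) + 22870 = (-7/2 - 24530) + 22870 = -49067/2 + 22870 = -3327/2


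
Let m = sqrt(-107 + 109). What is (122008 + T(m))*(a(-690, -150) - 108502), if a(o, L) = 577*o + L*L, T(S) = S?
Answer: -59067977056 - 484132*sqrt(2) ≈ -5.9069e+10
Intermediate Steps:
m = sqrt(2) ≈ 1.4142
a(o, L) = L**2 + 577*o (a(o, L) = 577*o + L**2 = L**2 + 577*o)
(122008 + T(m))*(a(-690, -150) - 108502) = (122008 + sqrt(2))*(((-150)**2 + 577*(-690)) - 108502) = (122008 + sqrt(2))*((22500 - 398130) - 108502) = (122008 + sqrt(2))*(-375630 - 108502) = (122008 + sqrt(2))*(-484132) = -59067977056 - 484132*sqrt(2)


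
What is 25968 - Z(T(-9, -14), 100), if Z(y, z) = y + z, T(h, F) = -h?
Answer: 25859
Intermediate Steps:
25968 - Z(T(-9, -14), 100) = 25968 - (-1*(-9) + 100) = 25968 - (9 + 100) = 25968 - 1*109 = 25968 - 109 = 25859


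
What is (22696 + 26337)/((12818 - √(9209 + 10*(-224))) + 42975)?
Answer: 2735698169/3112851880 + 49033*√6969/3112851880 ≈ 0.88015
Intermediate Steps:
(22696 + 26337)/((12818 - √(9209 + 10*(-224))) + 42975) = 49033/((12818 - √(9209 - 2240)) + 42975) = 49033/((12818 - √6969) + 42975) = 49033/(55793 - √6969)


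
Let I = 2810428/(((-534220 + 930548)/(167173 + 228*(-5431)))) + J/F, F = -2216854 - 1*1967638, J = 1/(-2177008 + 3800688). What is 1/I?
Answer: -336595225857512960/2556546237369902576580741 ≈ -1.3166e-7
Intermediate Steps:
J = 1/1623680 ≈ 6.1589e-7
F = -4184492 (F = -2216854 - 1967638 = -4184492)
I = -2556546237369902576580741/336595225857512960 (I = 2810428/(((-534220 + 930548)/(167173 + 228*(-5431)))) + (1/1623680)/(-4184492) = 2810428/((396328/(167173 - 1238268))) + (1/1623680)*(-1/4184492) = 2810428/((396328/(-1071095))) - 1/6794275970560 = 2810428/((396328*(-1/1071095))) - 1/6794275970560 = 2810428/(-396328/1071095) - 1/6794275970560 = 2810428*(-1071095/396328) - 1/6794275970560 = -752558844665/99082 - 1/6794275970560 = -2556546237369902576580741/336595225857512960 ≈ -7.5953e+6)
1/I = 1/(-2556546237369902576580741/336595225857512960) = -336595225857512960/2556546237369902576580741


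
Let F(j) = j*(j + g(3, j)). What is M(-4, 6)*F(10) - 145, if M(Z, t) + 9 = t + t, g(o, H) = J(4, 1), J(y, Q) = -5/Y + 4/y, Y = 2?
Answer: 110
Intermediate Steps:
J(y, Q) = -5/2 + 4/y
g(o, H) = -3/2 (g(o, H) = -5/2 + 4/4 = -5/2 + 4*(1/4) = -5/2 + 1 = -3/2)
M(Z, t) = -9 + 2*t (M(Z, t) = -9 + (t + t) = -9 + 2*t)
F(j) = j*(-3/2 + j) (F(j) = j*(j - 3/2) = j*(-3/2 + j))
M(-4, 6)*F(10) - 145 = (-9 + 2*6)*((1/2)*10*(-3 + 2*10)) - 145 = (-9 + 12)*((1/2)*10*(-3 + 20)) - 145 = 3*((1/2)*10*17) - 145 = 3*85 - 145 = 255 - 145 = 110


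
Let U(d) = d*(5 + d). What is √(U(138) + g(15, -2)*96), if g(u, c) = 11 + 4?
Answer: √21174 ≈ 145.51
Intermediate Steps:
g(u, c) = 15
√(U(138) + g(15, -2)*96) = √(138*(5 + 138) + 15*96) = √(138*143 + 1440) = √(19734 + 1440) = √21174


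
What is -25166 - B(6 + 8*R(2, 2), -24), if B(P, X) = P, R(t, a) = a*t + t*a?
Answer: -25236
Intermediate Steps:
R(t, a) = 2*a*t (R(t, a) = a*t + a*t = 2*a*t)
-25166 - B(6 + 8*R(2, 2), -24) = -25166 - (6 + 8*(2*2*2)) = -25166 - (6 + 8*8) = -25166 - (6 + 64) = -25166 - 1*70 = -25166 - 70 = -25236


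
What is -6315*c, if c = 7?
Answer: -44205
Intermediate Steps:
-6315*c = -6315*7 = -44205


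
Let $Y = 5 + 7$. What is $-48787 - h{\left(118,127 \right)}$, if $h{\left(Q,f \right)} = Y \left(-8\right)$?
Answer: $-48691$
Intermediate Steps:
$Y = 12$
$h{\left(Q,f \right)} = -96$ ($h{\left(Q,f \right)} = 12 \left(-8\right) = -96$)
$-48787 - h{\left(118,127 \right)} = -48787 - -96 = -48787 + 96 = -48691$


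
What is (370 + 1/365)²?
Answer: 18238772601/133225 ≈ 1.3690e+5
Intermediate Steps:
(370 + 1/365)² = (135051/365)² = 18238772601/133225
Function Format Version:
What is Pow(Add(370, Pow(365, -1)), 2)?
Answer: Rational(18238772601, 133225) ≈ 1.3690e+5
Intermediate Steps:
Pow(Add(370, Pow(365, -1)), 2) = Pow(Add(370, Rational(1, 365)), 2) = Pow(Rational(135051, 365), 2) = Rational(18238772601, 133225)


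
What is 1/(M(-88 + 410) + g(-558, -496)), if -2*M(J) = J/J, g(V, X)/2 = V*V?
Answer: 2/1245455 ≈ 1.6058e-6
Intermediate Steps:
g(V, X) = 2*V² (g(V, X) = 2*(V*V) = 2*V²)
M(J) = -½ (M(J) = -J/(2*J) = -½*1 = -½)
1/(M(-88 + 410) + g(-558, -496)) = 1/(-½ + 2*(-558)²) = 1/(-½ + 2*311364) = 1/(-½ + 622728) = 1/(1245455/2) = 2/1245455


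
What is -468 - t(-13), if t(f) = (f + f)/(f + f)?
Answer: -469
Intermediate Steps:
t(f) = 1 (t(f) = (2*f)/((2*f)) = (2*f)*(1/(2*f)) = 1)
-468 - t(-13) = -468 - 1*1 = -468 - 1 = -469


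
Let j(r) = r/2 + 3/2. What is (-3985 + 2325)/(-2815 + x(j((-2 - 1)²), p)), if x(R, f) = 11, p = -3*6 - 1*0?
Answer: 415/701 ≈ 0.59201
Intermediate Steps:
p = -18 (p = -18 + 0 = -18)
j(r) = 3/2 + r/2 (j(r) = r*(½) + 3*(½) = r/2 + 3/2 = 3/2 + r/2)
(-3985 + 2325)/(-2815 + x(j((-2 - 1)²), p)) = (-3985 + 2325)/(-2815 + 11) = -1660/(-2804) = -1660*(-1/2804) = 415/701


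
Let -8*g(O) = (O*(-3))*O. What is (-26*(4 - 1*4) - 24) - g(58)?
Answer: -2571/2 ≈ -1285.5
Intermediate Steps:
g(O) = 3*O**2/8 (g(O) = -O*(-3)*O/8 = -(-3*O)*O/8 = -(-3)*O**2/8 = 3*O**2/8)
(-26*(4 - 1*4) - 24) - g(58) = (-26*(4 - 1*4) - 24) - 3*58**2/8 = (-26*(4 - 4) - 24) - 3*3364/8 = (-26*0 - 24) - 1*2523/2 = (0 - 24) - 2523/2 = -24 - 2523/2 = -2571/2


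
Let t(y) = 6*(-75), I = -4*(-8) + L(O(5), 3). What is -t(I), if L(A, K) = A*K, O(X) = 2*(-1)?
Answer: 450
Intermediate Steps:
O(X) = -2
I = 26 (I = -4*(-8) - 2*3 = 32 - 6 = 26)
t(y) = -450
-t(I) = -1*(-450) = 450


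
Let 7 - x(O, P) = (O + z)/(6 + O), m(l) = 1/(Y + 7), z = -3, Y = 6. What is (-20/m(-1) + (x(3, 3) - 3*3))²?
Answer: 68644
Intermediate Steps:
m(l) = 1/13 (m(l) = 1/(6 + 7) = 1/13)
x(O, P) = 7 - (-3 + O)/(6 + O) (x(O, P) = 7 - (O - 3)/(6 + O) = 7 - (-3 + O)/(6 + O))
(-20/m(-1) + (x(3, 3) - 3*3))² = (-20/1/13 + (3*(15 + 2*3)/(6 + 3) - 3*3))² = (-20*13 + (3*(15 + 6)/9 - 9))² = (-260 + (3*(⅑)*21 - 9))² = (-260 + (7 - 9))² = (-260 - 2)² = (-262)² = 68644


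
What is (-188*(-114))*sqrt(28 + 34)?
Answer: 21432*sqrt(62) ≈ 1.6876e+5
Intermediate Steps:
(-188*(-114))*sqrt(28 + 34) = 21432*sqrt(62)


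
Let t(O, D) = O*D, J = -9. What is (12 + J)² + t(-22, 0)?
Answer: 9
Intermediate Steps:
t(O, D) = D*O
(12 + J)² + t(-22, 0) = (12 - 9)² + 0*(-22) = 3² + 0 = 9 + 0 = 9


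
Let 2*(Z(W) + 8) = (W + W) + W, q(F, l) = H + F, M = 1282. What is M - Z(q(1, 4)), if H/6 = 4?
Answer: 2505/2 ≈ 1252.5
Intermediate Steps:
H = 24 (H = 6*4 = 24)
q(F, l) = 24 + F
Z(W) = -8 + 3*W/2 (Z(W) = -8 + ((W + W) + W)/2 = -8 + (2*W + W)/2 = -8 + (3*W)/2 = -8 + 3*W/2)
M - Z(q(1, 4)) = 1282 - (-8 + 3*(24 + 1)/2) = 1282 - (-8 + (3/2)*25) = 1282 - (-8 + 75/2) = 1282 - 1*59/2 = 1282 - 59/2 = 2505/2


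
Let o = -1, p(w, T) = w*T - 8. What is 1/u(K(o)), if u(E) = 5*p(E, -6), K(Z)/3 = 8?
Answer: -1/760 ≈ -0.0013158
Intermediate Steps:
p(w, T) = -8 + T*w (p(w, T) = T*w - 8 = -8 + T*w)
K(Z) = 24 (K(Z) = 3*8 = 24)
u(E) = -40 - 30*E (u(E) = 5*(-8 - 6*E) = -40 - 30*E)
1/u(K(o)) = 1/(-40 - 30*24) = 1/(-40 - 720) = 1/(-760) = -1/760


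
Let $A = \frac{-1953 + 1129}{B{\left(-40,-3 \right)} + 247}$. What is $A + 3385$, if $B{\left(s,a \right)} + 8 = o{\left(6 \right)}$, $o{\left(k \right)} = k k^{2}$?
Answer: $\frac{1539351}{455} \approx 3383.2$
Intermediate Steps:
$o{\left(k \right)} = k^{3}$
$B{\left(s,a \right)} = 208$ ($B{\left(s,a \right)} = -8 + 6^{3} = -8 + 216 = 208$)
$A = - \frac{824}{455}$ ($A = \frac{-1953 + 1129}{208 + 247} = - \frac{824}{455} \approx -1.811$)
$A + 3385 = - \frac{824}{455} + 3385 = \frac{1539351}{455}$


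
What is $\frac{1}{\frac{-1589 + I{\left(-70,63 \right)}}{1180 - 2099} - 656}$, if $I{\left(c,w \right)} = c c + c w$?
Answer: $- \frac{919}{601765} \approx -0.0015272$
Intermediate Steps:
$I{\left(c,w \right)} = c^{2} + c w$
$\frac{1}{\frac{-1589 + I{\left(-70,63 \right)}}{1180 - 2099} - 656} = \frac{1}{\frac{-1589 - 70 \left(-70 + 63\right)}{1180 - 2099} - 656} = \frac{1}{\frac{-1589 - -490}{-919} - 656} = \frac{1}{\left(-1589 + 490\right) \left(- \frac{1}{919}\right) - 656} = \frac{1}{\left(-1099\right) \left(- \frac{1}{919}\right) - 656} = \frac{1}{\frac{1099}{919} - 656} = \frac{1}{- \frac{601765}{919}} = - \frac{919}{601765}$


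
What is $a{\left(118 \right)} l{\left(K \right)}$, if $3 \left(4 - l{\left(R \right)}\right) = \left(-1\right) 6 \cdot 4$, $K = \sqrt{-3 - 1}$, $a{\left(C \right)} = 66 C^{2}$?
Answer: $11027808$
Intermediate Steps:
$K = 2 i$ ($K = \sqrt{-4} = 2 i \approx 2.0 i$)
$l{\left(R \right)} = 12$ ($l{\left(R \right)} = 4 - \frac{\left(-1\right) 6 \cdot 4}{3} = 4 - \frac{\left(-6\right) 4}{3} = 4 - -8 = 4 + 8 = 12$)
$a{\left(118 \right)} l{\left(K \right)} = 66 \cdot 118^{2} \cdot 12 = 66 \cdot 13924 \cdot 12 = 918984 \cdot 12 = 11027808$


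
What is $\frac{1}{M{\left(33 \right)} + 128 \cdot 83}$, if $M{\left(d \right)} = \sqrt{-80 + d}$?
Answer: $\frac{10624}{112869423} - \frac{i \sqrt{47}}{112869423} \approx 9.4126 \cdot 10^{-5} - 6.074 \cdot 10^{-8} i$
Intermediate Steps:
$\frac{1}{M{\left(33 \right)} + 128 \cdot 83} = \frac{1}{\sqrt{-80 + 33} + 128 \cdot 83} = \frac{1}{\sqrt{-47} + 10624} = \frac{1}{i \sqrt{47} + 10624} = \frac{1}{10624 + i \sqrt{47}}$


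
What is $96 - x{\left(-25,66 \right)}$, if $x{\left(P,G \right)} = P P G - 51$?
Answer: $-41103$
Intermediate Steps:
$x{\left(P,G \right)} = -51 + G P^{2}$ ($x{\left(P,G \right)} = P^{2} G - 51 = G P^{2} - 51 = -51 + G P^{2}$)
$96 - x{\left(-25,66 \right)} = 96 - \left(-51 + 66 \left(-25\right)^{2}\right) = 96 - \left(-51 + 66 \cdot 625\right) = 96 - \left(-51 + 41250\right) = 96 - 41199 = -41103$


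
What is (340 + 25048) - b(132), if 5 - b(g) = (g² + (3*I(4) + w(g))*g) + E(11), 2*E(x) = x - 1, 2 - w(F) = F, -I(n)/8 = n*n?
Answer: -25036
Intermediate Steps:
I(n) = -8*n² (I(n) = -8*n*n = -8*n²)
w(F) = 2 - F
E(x) = -½ + x/2 (E(x) = (x - 1)/2 = (-1 + x)/2 = -½ + x/2)
b(g) = -g² - g*(-382 - g) (b(g) = 5 - ((g² + (3*(-8*4²) + (2 - g))*g) + (-½ + (½)*11)) = 5 - ((g² + (3*(-8*16) + (2 - g))*g) + (-½ + 11/2)) = 5 - ((g² + (3*(-128) + (2 - g))*g) + 5) = 5 - ((g² + (-384 + (2 - g))*g) + 5) = 5 - ((g² + (-382 - g)*g) + 5) = 5 - ((g² + g*(-382 - g)) + 5) = 5 - (5 + g² + g*(-382 - g)) = 5 + (-5 - g² - g*(-382 - g)) = -g² - g*(-382 - g))
(340 + 25048) - b(132) = (340 + 25048) - 382*132 = 25388 - 1*50424 = 25388 - 50424 = -25036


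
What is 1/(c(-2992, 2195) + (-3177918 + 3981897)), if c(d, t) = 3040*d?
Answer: -1/8291701 ≈ -1.2060e-7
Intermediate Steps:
1/(c(-2992, 2195) + (-3177918 + 3981897)) = 1/(3040*(-2992) + (-3177918 + 3981897)) = 1/(-9095680 + 803979) = 1/(-8291701) = -1/8291701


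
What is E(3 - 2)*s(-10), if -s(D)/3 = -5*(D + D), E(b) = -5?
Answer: 1500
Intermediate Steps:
s(D) = 30*D (s(D) = -(-15)*(D + D) = -(-15)*2*D = -(-30)*D = 30*D)
E(3 - 2)*s(-10) = -150*(-10) = -5*(-300) = 1500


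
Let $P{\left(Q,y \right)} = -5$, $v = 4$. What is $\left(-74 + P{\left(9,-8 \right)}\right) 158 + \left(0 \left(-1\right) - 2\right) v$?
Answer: $-12490$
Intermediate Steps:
$\left(-74 + P{\left(9,-8 \right)}\right) 158 + \left(0 \left(-1\right) - 2\right) v = \left(-74 - 5\right) 158 + \left(0 \left(-1\right) - 2\right) 4 = \left(-79\right) 158 + \left(0 - 2\right) 4 = -12482 - 8 = -12490$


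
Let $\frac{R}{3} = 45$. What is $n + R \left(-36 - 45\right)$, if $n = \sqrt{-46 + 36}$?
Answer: $-10935 + i \sqrt{10} \approx -10935.0 + 3.1623 i$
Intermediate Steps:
$R = 135$ ($R = 3 \cdot 45 = 135$)
$n = i \sqrt{10}$ ($n = \sqrt{-10} = i \sqrt{10} \approx 3.1623 i$)
$n + R \left(-36 - 45\right) = i \sqrt{10} + 135 \left(-36 - 45\right) = i \sqrt{10} + 135 \left(-81\right) = i \sqrt{10} - 10935 = -10935 + i \sqrt{10}$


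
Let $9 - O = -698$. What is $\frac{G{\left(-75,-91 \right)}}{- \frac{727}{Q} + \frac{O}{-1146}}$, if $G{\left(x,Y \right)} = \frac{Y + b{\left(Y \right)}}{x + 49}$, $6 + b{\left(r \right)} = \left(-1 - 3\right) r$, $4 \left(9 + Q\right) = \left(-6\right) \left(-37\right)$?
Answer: $\frac{4742721}{7505485} \approx 0.6319$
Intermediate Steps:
$O = 707$ ($O = 9 - -698 = 9 + 698 = 707$)
$Q = \frac{93}{2}$ ($Q = -9 + \frac{\left(-6\right) \left(-37\right)}{4} = -9 + \frac{1}{4} \cdot 222 = -9 + \frac{111}{2} = \frac{93}{2} \approx 46.5$)
$b{\left(r \right)} = -6 - 4 r$ ($b{\left(r \right)} = -6 + \left(-1 - 3\right) r = -6 - 4 r$)
$G{\left(x,Y \right)} = \frac{-6 - 3 Y}{49 + x}$ ($G{\left(x,Y \right)} = \frac{Y - \left(6 + 4 Y\right)}{x + 49} = \frac{-6 - 3 Y}{49 + x}$)
$\frac{G{\left(-75,-91 \right)}}{- \frac{727}{Q} + \frac{O}{-1146}} = \frac{3 \frac{1}{49 - 75} \left(-2 - -91\right)}{- \frac{727}{\frac{93}{2}} + \frac{707}{-1146}} = \frac{3 \frac{1}{-26} \left(-2 + 91\right)}{\left(-727\right) \frac{2}{93} + 707 \left(- \frac{1}{1146}\right)} = \frac{3 \left(- \frac{1}{26}\right) 89}{- \frac{1454}{93} - \frac{707}{1146}} = - \frac{267}{26 \left(- \frac{577345}{35526}\right)} = \left(- \frac{267}{26}\right) \left(- \frac{35526}{577345}\right) = \frac{4742721}{7505485}$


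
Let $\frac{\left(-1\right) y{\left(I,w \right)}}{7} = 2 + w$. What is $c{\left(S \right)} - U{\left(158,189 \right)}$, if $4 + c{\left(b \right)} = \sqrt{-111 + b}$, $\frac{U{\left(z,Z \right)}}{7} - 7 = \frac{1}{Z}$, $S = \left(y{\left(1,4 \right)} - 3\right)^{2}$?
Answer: $- \frac{1432}{27} + \sqrt{1914} \approx -9.2878$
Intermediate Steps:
$y{\left(I,w \right)} = -14 - 7 w$ ($y{\left(I,w \right)} = - 7 \left(2 + w\right) = -14 - 7 w$)
$S = 2025$ ($S = \left(\left(-14 - 28\right) - 3\right)^{2} = \left(-42 - 3\right)^{2} = \left(-45\right)^{2} = 2025$)
$U{\left(z,Z \right)} = 49 + \frac{7}{Z}$
$c{\left(b \right)} = -4 + \sqrt{-111 + b}$
$c{\left(S \right)} - U{\left(158,189 \right)} = \left(-4 + \sqrt{-111 + 2025}\right) - \left(49 + \frac{7}{189}\right) = \left(-4 + \sqrt{1914}\right) - \left(49 + 7 \cdot \frac{1}{189}\right) = \left(-4 + \sqrt{1914}\right) - \left(49 + \frac{1}{27}\right) = \left(-4 + \sqrt{1914}\right) - \frac{1324}{27} = - \frac{1432}{27} + \sqrt{1914}$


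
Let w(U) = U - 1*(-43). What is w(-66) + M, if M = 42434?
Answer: 42411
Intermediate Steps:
w(U) = 43 + U (w(U) = U + 43 = 43 + U)
w(-66) + M = (43 - 66) + 42434 = -23 + 42434 = 42411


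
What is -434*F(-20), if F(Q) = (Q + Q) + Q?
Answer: 26040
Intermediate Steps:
F(Q) = 3*Q (F(Q) = 2*Q + Q = 3*Q)
-434*F(-20) = -1302*(-20) = -434*(-60) = 26040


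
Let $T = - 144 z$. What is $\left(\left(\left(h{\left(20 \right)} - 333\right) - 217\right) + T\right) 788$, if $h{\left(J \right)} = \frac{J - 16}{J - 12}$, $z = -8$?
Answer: $474770$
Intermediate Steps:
$h{\left(J \right)} = \frac{-16 + J}{-12 + J}$
$T = 1152$ ($T = \left(-144\right) \left(-8\right) = 1152$)
$\left(\left(\left(h{\left(20 \right)} - 333\right) - 217\right) + T\right) 788 = \left(\left(\left(\frac{-16 + 20}{-12 + 20} - 333\right) - 217\right) + 1152\right) 788 = \left(\left(\left(\frac{1}{8} \cdot 4 - 333\right) - 217\right) + 1152\right) 788 = \left(\left(\left(\frac{1}{2} - 333\right) - 217\right) + 1152\right) 788 = \left(\left(- \frac{665}{2} - 217\right) + 1152\right) 788 = \left(- \frac{1099}{2} + 1152\right) 788 = \frac{1205}{2} \cdot 788 = 474770$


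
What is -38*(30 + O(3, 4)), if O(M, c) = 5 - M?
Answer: -1216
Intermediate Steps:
-38*(30 + O(3, 4)) = -38*(30 + (5 - 1*3)) = -38*(30 + (5 - 3)) = -38*(30 + 2) = -38*32 = -1216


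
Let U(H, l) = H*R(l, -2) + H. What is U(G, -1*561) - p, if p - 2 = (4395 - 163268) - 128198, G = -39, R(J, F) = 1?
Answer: 286991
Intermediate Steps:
U(H, l) = 2*H (U(H, l) = H*1 + H = H + H = 2*H)
p = -287069 (p = 2 + ((4395 - 163268) - 128198) = 2 + (-158873 - 128198) = 2 - 287071 = -287069)
U(G, -1*561) - p = 2*(-39) - 1*(-287069) = -78 + 287069 = 286991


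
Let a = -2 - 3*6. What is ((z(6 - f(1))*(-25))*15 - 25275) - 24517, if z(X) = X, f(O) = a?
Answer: -59542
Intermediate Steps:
a = -20 (a = -2 - 18 = -20)
f(O) = -20
((z(6 - f(1))*(-25))*15 - 25275) - 24517 = (((6 - 1*(-20))*(-25))*15 - 25275) - 24517 = (((6 + 20)*(-25))*15 - 25275) - 24517 = ((26*(-25))*15 - 25275) - 24517 = (-650*15 - 25275) - 24517 = (-9750 - 25275) - 24517 = -35025 - 24517 = -59542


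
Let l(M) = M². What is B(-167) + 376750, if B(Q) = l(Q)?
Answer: 404639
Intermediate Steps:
B(Q) = Q²
B(-167) + 376750 = (-167)² + 376750 = 27889 + 376750 = 404639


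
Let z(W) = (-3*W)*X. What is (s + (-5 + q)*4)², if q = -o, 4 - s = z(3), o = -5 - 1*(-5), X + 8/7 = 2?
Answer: 3364/49 ≈ 68.653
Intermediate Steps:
X = 6/7 (X = -8/7 + 2 = 6/7 ≈ 0.85714)
z(W) = -18*W/7 (z(W) = -3*W*(6/7) = -18*W/7)
o = 0 (o = -5 + 5 = 0)
s = 82/7 (s = 4 - (-18)*3/7 = 4 - 1*(-54/7) = 4 + 54/7 = 82/7 ≈ 11.714)
q = 0 (q = -1*0 = 0)
(s + (-5 + q)*4)² = (82/7 + (-5 + 0)*4)² = (82/7 - 5*4)² = (82/7 - 20)² = (-58/7)² = 3364/49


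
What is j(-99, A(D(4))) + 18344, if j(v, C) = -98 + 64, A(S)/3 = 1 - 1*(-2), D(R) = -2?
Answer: 18310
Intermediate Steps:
A(S) = 9 (A(S) = 3*(1 - 1*(-2)) = 3*(1 + 2) = 3*3 = 9)
j(v, C) = -34
j(-99, A(D(4))) + 18344 = -34 + 18344 = 18310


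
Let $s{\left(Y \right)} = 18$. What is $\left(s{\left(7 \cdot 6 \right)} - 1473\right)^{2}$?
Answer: $2117025$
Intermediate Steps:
$\left(s{\left(7 \cdot 6 \right)} - 1473\right)^{2} = \left(18 - 1473\right)^{2} = \left(-1455\right)^{2} = 2117025$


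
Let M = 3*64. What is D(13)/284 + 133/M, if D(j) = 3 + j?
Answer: 10211/13632 ≈ 0.74905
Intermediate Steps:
M = 192
D(13)/284 + 133/M = (3 + 13)/284 + 133/192 = 16*(1/284) + 133*(1/192) = 4/71 + 133/192 = 10211/13632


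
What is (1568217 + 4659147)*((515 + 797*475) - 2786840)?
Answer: -14993935671000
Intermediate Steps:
(1568217 + 4659147)*((515 + 797*475) - 2786840) = 6227364*((515 + 378575) - 2786840) = 6227364*(379090 - 2786840) = 6227364*(-2407750) = -14993935671000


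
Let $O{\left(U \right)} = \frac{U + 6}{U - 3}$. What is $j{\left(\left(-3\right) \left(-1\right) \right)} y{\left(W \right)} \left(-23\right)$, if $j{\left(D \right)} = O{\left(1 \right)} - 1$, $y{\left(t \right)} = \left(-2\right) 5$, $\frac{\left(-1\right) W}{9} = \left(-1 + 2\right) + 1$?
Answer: $-1035$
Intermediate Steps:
$W = -18$ ($W = - 9 \left(\left(-1 + 2\right) + 1\right) = - 9 \left(1 + 1\right) = \left(-9\right) 2 = -18$)
$O{\left(U \right)} = \frac{6 + U}{-3 + U}$
$y{\left(t \right)} = -10$
$j{\left(D \right)} = - \frac{9}{2}$ ($j{\left(D \right)} = \frac{6 + 1}{-3 + 1} - 1 = \frac{1}{-2} \cdot 7 - 1 = \left(- \frac{1}{2}\right) 7 - 1 = - \frac{7}{2} - 1 = - \frac{9}{2}$)
$j{\left(\left(-3\right) \left(-1\right) \right)} y{\left(W \right)} \left(-23\right) = \left(- \frac{9}{2}\right) \left(-10\right) \left(-23\right) = 45 \left(-23\right) = -1035$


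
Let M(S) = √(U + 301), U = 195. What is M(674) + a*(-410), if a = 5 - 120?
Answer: 47150 + 4*√31 ≈ 47172.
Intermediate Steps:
a = -115
M(S) = 4*√31 (M(S) = √(195 + 301) = √496 = 4*√31)
M(674) + a*(-410) = 4*√31 - 115*(-410) = 4*√31 + 47150 = 47150 + 4*√31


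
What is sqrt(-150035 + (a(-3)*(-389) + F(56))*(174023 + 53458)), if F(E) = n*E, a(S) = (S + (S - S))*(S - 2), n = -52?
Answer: I*sqrt(1989926342) ≈ 44609.0*I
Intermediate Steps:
a(S) = S*(-2 + S) (a(S) = (S + 0)*(-2 + S) = S*(-2 + S))
F(E) = -52*E
sqrt(-150035 + (a(-3)*(-389) + F(56))*(174023 + 53458)) = sqrt(-150035 + (-3*(-2 - 3)*(-389) - 52*56)*(174023 + 53458)) = sqrt(-150035 + (-3*(-5)*(-389) - 2912)*227481) = sqrt(-150035 + (15*(-389) - 2912)*227481) = sqrt(-150035 + (-5835 - 2912)*227481) = sqrt(-150035 - 8747*227481) = sqrt(-150035 - 1989776307) = sqrt(-1989926342) = I*sqrt(1989926342)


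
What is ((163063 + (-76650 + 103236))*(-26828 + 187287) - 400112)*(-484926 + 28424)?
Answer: -13891578988591058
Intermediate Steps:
((163063 + (-76650 + 103236))*(-26828 + 187287) - 400112)*(-484926 + 28424) = ((163063 + 26586)*160459 - 400112)*(-456502) = (189649*160459 - 400112)*(-456502) = (30430888891 - 400112)*(-456502) = 30430488779*(-456502) = -13891578988591058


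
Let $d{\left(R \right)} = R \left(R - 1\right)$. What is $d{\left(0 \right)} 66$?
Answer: $0$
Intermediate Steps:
$d{\left(R \right)} = R \left(-1 + R\right)$
$d{\left(0 \right)} 66 = 0 \left(-1 + 0\right) 66 = 0 \left(-1\right) 66 = 0 \cdot 66 = 0$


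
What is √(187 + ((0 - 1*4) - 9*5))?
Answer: √138 ≈ 11.747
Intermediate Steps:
√(187 + ((0 - 1*4) - 9*5)) = √(187 + ((0 - 4) - 45)) = √(187 + (-4 - 45)) = √(187 - 49) = √138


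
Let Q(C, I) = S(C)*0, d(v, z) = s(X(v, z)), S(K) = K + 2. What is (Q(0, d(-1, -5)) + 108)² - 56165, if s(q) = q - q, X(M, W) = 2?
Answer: -44501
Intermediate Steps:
S(K) = 2 + K
s(q) = 0
d(v, z) = 0
Q(C, I) = 0 (Q(C, I) = (2 + C)*0 = 0)
(Q(0, d(-1, -5)) + 108)² - 56165 = (0 + 108)² - 56165 = 108² - 56165 = 11664 - 56165 = -44501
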